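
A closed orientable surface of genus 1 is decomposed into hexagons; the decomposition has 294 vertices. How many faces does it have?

147

χ = 2 − 2·1 = 0, and every face is a hexagon so 6F = 2E.
V − E + F = 0 with E = 6F/2 gives 294 − (6/2 − 1)·F = 0, so F = 147 and E = 441.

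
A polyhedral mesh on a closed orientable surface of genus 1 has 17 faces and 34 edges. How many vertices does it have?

17

For a closed orientable surface of genus 1, χ = 2 − 2·1 = 0.
V = 0 + E − F = 0 + 34 − 17 = 17.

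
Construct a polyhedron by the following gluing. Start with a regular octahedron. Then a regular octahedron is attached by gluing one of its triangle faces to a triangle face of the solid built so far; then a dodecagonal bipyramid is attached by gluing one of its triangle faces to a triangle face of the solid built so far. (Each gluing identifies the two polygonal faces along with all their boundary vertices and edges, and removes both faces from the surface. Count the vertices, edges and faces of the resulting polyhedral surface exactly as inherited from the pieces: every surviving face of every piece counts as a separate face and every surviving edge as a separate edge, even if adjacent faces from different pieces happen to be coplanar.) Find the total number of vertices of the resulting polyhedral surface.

A regular octahedron: V=6, E=12, F=8.
Attach a regular octahedron (V=6, E=12, F=8) along a 3-gon: merge 3 vertices and 3 edges, delete both glued faces → V=9, E=21, F=14.
Attach a dodecagonal bipyramid (V=14, E=36, F=24) along a 3-gon: merge 3 vertices and 3 edges, delete both glued faces → V=20, E=54, F=36.
Check: V − E + F = 20 − 54 + 36 = 2.

20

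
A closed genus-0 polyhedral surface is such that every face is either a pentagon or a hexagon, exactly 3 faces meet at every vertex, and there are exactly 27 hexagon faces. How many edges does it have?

111

Let x be the number of pentagons; then F = 27 + x.
Edge–face incidences: 2E = 6·27 + 5·x = 162 + 5x.
Every vertex has degree 3, so 3V = 2E.
Euler: V − E + F = 2 ⇒ (2E)/3 − E + (27 + x) = 2.
Multiply by 6: 2·(2E) − 3·(2E) + 6·(27 + x) = 12, i.e. 162 + 6x − (162 + 5x) = 12.
Collecting terms: x = 12.
Then 2E = 162 + 5·12 = 222, so E = 111, V = 2E/3 = 74, F = 27 + 12 = 39.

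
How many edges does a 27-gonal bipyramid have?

81

A bipyramid over an n-gon has 2n triangular faces and n + 2 vertices: V = 27 + 2 = 29, E = 3·27 = 81, F = 2·27 = 54.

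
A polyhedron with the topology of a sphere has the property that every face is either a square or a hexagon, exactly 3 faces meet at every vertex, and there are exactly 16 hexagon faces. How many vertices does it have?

40

Let x be the number of squares; then F = 16 + x.
Edge–face incidences: 2E = 6·16 + 4·x = 96 + 4x.
Every vertex has degree 3, so 3V = 2E.
Euler: V − E + F = 2 ⇒ (2E)/3 − E + (16 + x) = 2.
Multiply by 6: 2·(2E) − 3·(2E) + 6·(16 + x) = 12, i.e. 96 + 6x − (96 + 4x) = 12.
Collecting terms: 2x = 12, so x = 6.
Then 2E = 96 + 4·6 = 120, so E = 60, V = 2E/3 = 40, F = 16 + 6 = 22.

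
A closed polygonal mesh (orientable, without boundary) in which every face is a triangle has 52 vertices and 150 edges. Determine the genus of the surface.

0

Every face is a triangle and each edge borders two faces, so 3F = 2·150, giving F = 100.
χ = V − E + F = 52 − 150 + 100 = 2.
For a closed orientable surface χ = 2 − 2g, so g = (2 − (2))/2 = 0.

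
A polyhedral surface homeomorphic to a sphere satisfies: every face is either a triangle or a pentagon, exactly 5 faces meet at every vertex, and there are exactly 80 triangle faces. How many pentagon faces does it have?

Let x be the number of pentagons; then F = 80 + x.
Edge–face incidences: 2E = 3·80 + 5·x = 240 + 5x.
Every vertex has degree 5, so 5V = 2E.
Euler: V − E + F = 2 ⇒ (2E)/5 − E + (80 + x) = 2.
Multiply by 10: 2·(2E) − 5·(2E) + 10·(80 + x) = 20, i.e. 800 + 10x − 3·(240 + 5x) = 20.
Collecting terms: −5x + 80 = 20, so −5x = −60, so x = 12.
Then 2E = 240 + 5·12 = 300, so E = 150, V = 2E/5 = 60, F = 80 + 12 = 92.

12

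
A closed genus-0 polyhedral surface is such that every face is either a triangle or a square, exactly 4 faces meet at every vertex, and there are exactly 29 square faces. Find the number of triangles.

8

Let x be the number of triangles; then F = 29 + x.
Edge–face incidences: 2E = 4·29 + 3·x = 116 + 3x.
Every vertex has degree 4, so 4V = 2E.
Euler: V − E + F = 2 ⇒ (2E)/4 − E + (29 + x) = 2.
Multiply by 8: 2·(2E) − 4·(2E) + 8·(29 + x) = 16, i.e. 232 + 8x − 2·(116 + 3x) = 16.
Collecting terms: 2x = 16, so x = 8.
Then 2E = 116 + 3·8 = 140, so E = 70, V = 2E/4 = 35, F = 29 + 8 = 37.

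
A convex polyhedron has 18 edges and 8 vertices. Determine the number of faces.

Here V − E + F = 2.
F = 2 − V + E = 2 − 8 + 18 = 12.

12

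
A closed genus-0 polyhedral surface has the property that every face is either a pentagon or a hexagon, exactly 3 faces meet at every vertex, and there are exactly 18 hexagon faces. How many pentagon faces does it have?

Let x be the number of pentagons; then F = 18 + x.
Edge–face incidences: 2E = 6·18 + 5·x = 108 + 5x.
Every vertex has degree 3, so 3V = 2E.
Euler: V − E + F = 2 ⇒ (2E)/3 − E + (18 + x) = 2.
Multiply by 6: 2·(2E) − 3·(2E) + 6·(18 + x) = 12, i.e. 108 + 6x − (108 + 5x) = 12.
Collecting terms: x = 12.
Then 2E = 108 + 5·12 = 168, so E = 84, V = 2E/3 = 56, F = 18 + 12 = 30.

12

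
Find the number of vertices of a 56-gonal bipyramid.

58

A bipyramid over an n-gon has 2n triangular faces and n + 2 vertices: V = 56 + 2 = 58, E = 3·56 = 168, F = 2·56 = 112.
Check: V − E + F = 58 − 168 + 112 = 2.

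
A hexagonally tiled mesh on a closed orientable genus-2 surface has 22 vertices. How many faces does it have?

χ = 2 − 2·2 = -2, and every face is a hexagon so 6F = 2E.
V − E + F = -2 with E = 6F/2 gives 22 − (6/2 − 1)·F = -2, so F = 12 and E = 36.

12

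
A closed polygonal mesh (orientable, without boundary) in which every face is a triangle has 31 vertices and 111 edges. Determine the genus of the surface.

Every face is a triangle and each edge borders two faces, so 3F = 2·111, giving F = 74.
χ = V − E + F = 31 − 111 + 74 = -6.
For a closed orientable surface χ = 2 − 2g, so g = (2 − (-6))/2 = 4.

4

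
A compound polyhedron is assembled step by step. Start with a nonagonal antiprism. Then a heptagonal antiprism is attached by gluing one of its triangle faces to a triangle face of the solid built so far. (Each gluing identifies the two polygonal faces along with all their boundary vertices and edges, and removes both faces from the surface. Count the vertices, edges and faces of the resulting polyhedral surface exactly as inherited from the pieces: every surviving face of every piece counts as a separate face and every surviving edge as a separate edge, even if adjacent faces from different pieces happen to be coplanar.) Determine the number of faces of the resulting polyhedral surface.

34

A nonagonal antiprism: V=18, E=36, F=20.
Attach a heptagonal antiprism (V=14, E=28, F=16) along a 3-gon: merge 3 vertices and 3 edges, delete both glued faces → V=29, E=61, F=34.
Check: V − E + F = 29 − 61 + 34 = 2.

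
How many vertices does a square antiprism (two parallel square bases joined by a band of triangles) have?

8

An antiprism on an n-gon has two n-gon caps and 2n triangles: V = 2·4 = 8, E = 4·4 = 16, F = 2·4 + 2 = 10.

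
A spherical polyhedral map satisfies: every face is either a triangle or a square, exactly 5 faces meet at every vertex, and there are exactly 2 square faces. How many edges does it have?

Let x be the number of triangles; then F = 2 + x.
Edge–face incidences: 2E = 4·2 + 3·x = 8 + 3x.
Every vertex has degree 5, so 5V = 2E.
Euler: V − E + F = 2 ⇒ (2E)/5 − E + (2 + x) = 2.
Multiply by 10: 2·(2E) − 5·(2E) + 10·(2 + x) = 20, i.e. 20 + 10x − 3·(8 + 3x) = 20.
Collecting terms: x − 4 = 20, so x = 24.
Then 2E = 8 + 3·24 = 80, so E = 40, V = 2E/5 = 16, F = 2 + 24 = 26.

40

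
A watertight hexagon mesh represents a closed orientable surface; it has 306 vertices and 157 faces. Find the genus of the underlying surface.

Every face is a hexagon, so 2E = 6·157 = 942, giving E = 471.
χ = V − E + F = 306 − 471 + 157 = -8.
For a closed orientable surface χ = 2 − 2g, so g = (2 − (-8))/2 = 5.

5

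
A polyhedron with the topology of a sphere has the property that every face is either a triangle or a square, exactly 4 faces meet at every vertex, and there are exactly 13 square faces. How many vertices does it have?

Let x be the number of triangles; then F = 13 + x.
Edge–face incidences: 2E = 4·13 + 3·x = 52 + 3x.
Every vertex has degree 4, so 4V = 2E.
Euler: V − E + F = 2 ⇒ (2E)/4 − E + (13 + x) = 2.
Multiply by 8: 2·(2E) − 4·(2E) + 8·(13 + x) = 16, i.e. 104 + 8x − 2·(52 + 3x) = 16.
Collecting terms: 2x = 16, so x = 8.
Then 2E = 52 + 3·8 = 76, so E = 38, V = 2E/4 = 19, F = 13 + 8 = 21.

19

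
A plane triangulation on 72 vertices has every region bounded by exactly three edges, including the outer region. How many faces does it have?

In a plane triangulation 3F = 2E and V − E + F = 2, so F = 2V − 4 = 2·72 − 4 = 140.

140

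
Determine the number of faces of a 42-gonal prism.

A prism on an n-gon has two n-gon bases and n rectangular sides: V = 2·42 = 84, E = 3·42 = 126, F = 42 + 2 = 44.
Check: V − E + F = 84 − 126 + 44 = 2.

44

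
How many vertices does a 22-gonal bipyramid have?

A bipyramid over an n-gon has 2n triangular faces and n + 2 vertices: V = 22 + 2 = 24, E = 3·22 = 66, F = 2·22 = 44.

24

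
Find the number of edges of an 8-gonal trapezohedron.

The n-trapezohedron (dual of the n-antiprism) has V = 2·8 + 2 = 18, E = 4·8 = 32, F = 2·8 = 16.

32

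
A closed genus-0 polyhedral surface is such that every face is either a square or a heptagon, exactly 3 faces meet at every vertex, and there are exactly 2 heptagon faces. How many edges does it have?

21

Let x be the number of squares; then F = 2 + x.
Edge–face incidences: 2E = 7·2 + 4·x = 14 + 4x.
Every vertex has degree 3, so 3V = 2E.
Euler: V − E + F = 2 ⇒ (2E)/3 − E + (2 + x) = 2.
Multiply by 6: 2·(2E) − 3·(2E) + 6·(2 + x) = 12, i.e. 12 + 6x − (14 + 4x) = 12.
Collecting terms: 2x − 2 = 12, so 2x = 14, so x = 7.
Then 2E = 14 + 4·7 = 42, so E = 21, V = 2E/3 = 14, F = 2 + 7 = 9.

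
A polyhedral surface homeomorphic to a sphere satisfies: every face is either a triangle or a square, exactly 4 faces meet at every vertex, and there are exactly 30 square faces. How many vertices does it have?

Let x be the number of triangles; then F = 30 + x.
Edge–face incidences: 2E = 4·30 + 3·x = 120 + 3x.
Every vertex has degree 4, so 4V = 2E.
Euler: V − E + F = 2 ⇒ (2E)/4 − E + (30 + x) = 2.
Multiply by 8: 2·(2E) − 4·(2E) + 8·(30 + x) = 16, i.e. 240 + 8x − 2·(120 + 3x) = 16.
Collecting terms: 2x = 16, so x = 8.
Then 2E = 120 + 3·8 = 144, so E = 72, V = 2E/4 = 36, F = 30 + 8 = 38.

36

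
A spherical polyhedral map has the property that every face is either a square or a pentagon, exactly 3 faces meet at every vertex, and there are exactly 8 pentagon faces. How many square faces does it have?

2

Let x be the number of squares; then F = 8 + x.
Edge–face incidences: 2E = 5·8 + 4·x = 40 + 4x.
Every vertex has degree 3, so 3V = 2E.
Euler: V − E + F = 2 ⇒ (2E)/3 − E + (8 + x) = 2.
Multiply by 6: 2·(2E) − 3·(2E) + 6·(8 + x) = 12, i.e. 48 + 6x − (40 + 4x) = 12.
Collecting terms: 2x + 8 = 12, so 2x = 4, so x = 2.
Then 2E = 40 + 4·2 = 48, so E = 24, V = 2E/3 = 16, F = 8 + 2 = 10.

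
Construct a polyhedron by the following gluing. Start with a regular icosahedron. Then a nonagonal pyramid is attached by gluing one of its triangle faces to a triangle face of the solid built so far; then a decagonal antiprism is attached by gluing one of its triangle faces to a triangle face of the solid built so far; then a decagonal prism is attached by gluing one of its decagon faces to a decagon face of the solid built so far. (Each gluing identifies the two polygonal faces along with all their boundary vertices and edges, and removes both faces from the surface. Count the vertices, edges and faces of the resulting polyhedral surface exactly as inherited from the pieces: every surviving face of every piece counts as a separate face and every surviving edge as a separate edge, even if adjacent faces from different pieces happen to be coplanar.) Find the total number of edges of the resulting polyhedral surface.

A regular icosahedron: V=12, E=30, F=20.
Attach a nonagonal pyramid (V=10, E=18, F=10) along a 3-gon: merge 3 vertices and 3 edges, delete both glued faces → V=19, E=45, F=28.
Attach a decagonal antiprism (V=20, E=40, F=22) along a 3-gon: merge 3 vertices and 3 edges, delete both glued faces → V=36, E=82, F=48.
Attach a decagonal prism (V=20, E=30, F=12) along a 10-gon: merge 10 vertices and 10 edges, delete both glued faces → V=46, E=102, F=58.
Check: V − E + F = 46 − 102 + 58 = 2.

102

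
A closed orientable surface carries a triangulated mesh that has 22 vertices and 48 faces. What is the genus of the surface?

2

Every face is a triangle, so 2E = 3·48 = 144, giving E = 72.
χ = V − E + F = 22 − 72 + 48 = -2.
For a closed orientable surface χ = 2 − 2g, so g = (2 − (-2))/2 = 2.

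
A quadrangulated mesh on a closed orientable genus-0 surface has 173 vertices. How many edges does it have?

χ = 2 − 2·0 = 2, and every face is a square so 4F = 2E.
V − E + F = 2 with E = 4F/2 gives 173 − (4/2 − 1)·F = 2, so F = 171 and E = 342.

342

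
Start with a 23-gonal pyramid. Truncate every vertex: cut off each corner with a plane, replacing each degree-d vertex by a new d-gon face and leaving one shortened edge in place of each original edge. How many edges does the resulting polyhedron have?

The base solid has V = 24, E = 46, F = 24.
Truncation replaces each original edge-end by a new vertex, so V′ = 2E = 92.
Each original edge survives, and each old vertex of degree d contributes d new edges; summing degrees gives Σd = 2E, so E′ = E + 2E = 3E = 138.
Each original face survives and each original vertex becomes one new face: F′ = F + V = 48.

138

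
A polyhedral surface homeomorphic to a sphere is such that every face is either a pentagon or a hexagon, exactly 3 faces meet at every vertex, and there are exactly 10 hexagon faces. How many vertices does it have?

Let x be the number of pentagons; then F = 10 + x.
Edge–face incidences: 2E = 6·10 + 5·x = 60 + 5x.
Every vertex has degree 3, so 3V = 2E.
Euler: V − E + F = 2 ⇒ (2E)/3 − E + (10 + x) = 2.
Multiply by 6: 2·(2E) − 3·(2E) + 6·(10 + x) = 12, i.e. 60 + 6x − (60 + 5x) = 12.
Collecting terms: x = 12.
Then 2E = 60 + 5·12 = 120, so E = 60, V = 2E/3 = 40, F = 10 + 12 = 22.

40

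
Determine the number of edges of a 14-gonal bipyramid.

42

A bipyramid over an n-gon has 2n triangular faces and n + 2 vertices: V = 14 + 2 = 16, E = 3·14 = 42, F = 2·14 = 28.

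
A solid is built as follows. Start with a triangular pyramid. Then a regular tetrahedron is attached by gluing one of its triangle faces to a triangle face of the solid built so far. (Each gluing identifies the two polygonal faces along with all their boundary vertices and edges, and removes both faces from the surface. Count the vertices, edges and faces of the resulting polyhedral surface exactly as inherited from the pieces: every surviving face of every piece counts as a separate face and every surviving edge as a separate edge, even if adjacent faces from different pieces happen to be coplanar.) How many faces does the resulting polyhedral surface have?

6

A triangular pyramid: V=4, E=6, F=4.
Attach a regular tetrahedron (V=4, E=6, F=4) along a 3-gon: merge 3 vertices and 3 edges, delete both glued faces → V=5, E=9, F=6.
Check: V − E + F = 5 − 9 + 6 = 2.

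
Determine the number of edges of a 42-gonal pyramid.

84

A pyramid on an n-gon base has one n-gon and n triangles: V = 42 + 1 = 43, E = 2·42 = 84, F = 42 + 1 = 43.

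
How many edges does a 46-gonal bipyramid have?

138

A bipyramid over an n-gon has 2n triangular faces and n + 2 vertices: V = 46 + 2 = 48, E = 3·46 = 138, F = 2·46 = 92.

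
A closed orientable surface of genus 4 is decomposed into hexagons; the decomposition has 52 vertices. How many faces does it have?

χ = 2 − 2·4 = -6, and every face is a hexagon so 6F = 2E.
V − E + F = -6 with E = 6F/2 gives 52 − (6/2 − 1)·F = -6, so F = 29 and E = 87.

29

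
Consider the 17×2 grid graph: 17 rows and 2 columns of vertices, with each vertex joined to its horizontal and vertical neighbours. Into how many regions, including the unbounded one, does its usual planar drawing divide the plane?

The grid has V = 17·2 = 34 vertices and E = 17·1 + 2·16 = 49 edges.
F = 2 − V + E = 2 − 34 + 49 = 17.

17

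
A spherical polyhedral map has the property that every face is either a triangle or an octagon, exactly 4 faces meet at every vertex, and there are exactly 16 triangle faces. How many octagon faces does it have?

Let x be the number of octagons; then F = 16 + x.
Edge–face incidences: 2E = 3·16 + 8·x = 48 + 8x.
Every vertex has degree 4, so 4V = 2E.
Euler: V − E + F = 2 ⇒ (2E)/4 − E + (16 + x) = 2.
Multiply by 8: 2·(2E) − 4·(2E) + 8·(16 + x) = 16, i.e. 128 + 8x − 2·(48 + 8x) = 16.
Collecting terms: −8x + 32 = 16, so −8x = −16, so x = 2.
Then 2E = 48 + 8·2 = 64, so E = 32, V = 2E/4 = 16, F = 16 + 2 = 18.

2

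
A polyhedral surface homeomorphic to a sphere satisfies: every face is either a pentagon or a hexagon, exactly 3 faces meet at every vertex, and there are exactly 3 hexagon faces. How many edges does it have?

39

Let x be the number of pentagons; then F = 3 + x.
Edge–face incidences: 2E = 6·3 + 5·x = 18 + 5x.
Every vertex has degree 3, so 3V = 2E.
Euler: V − E + F = 2 ⇒ (2E)/3 − E + (3 + x) = 2.
Multiply by 6: 2·(2E) − 3·(2E) + 6·(3 + x) = 12, i.e. 18 + 6x − (18 + 5x) = 12.
Collecting terms: x = 12.
Then 2E = 18 + 5·12 = 78, so E = 39, V = 2E/3 = 26, F = 3 + 12 = 15.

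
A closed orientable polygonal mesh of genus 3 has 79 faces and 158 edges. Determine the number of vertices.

For a closed orientable surface of genus 3, χ = 2 − 2·3 = -4.
V = -4 + E − F = -4 + 158 − 79 = 75.

75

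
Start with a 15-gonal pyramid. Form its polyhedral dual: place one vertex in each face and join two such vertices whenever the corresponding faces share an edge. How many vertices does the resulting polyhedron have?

16

The base solid has V = 16, E = 30, F = 16.
The dual swaps V and F and preserves E: V′ = F = 16, E′ = E = 30, F′ = V = 16.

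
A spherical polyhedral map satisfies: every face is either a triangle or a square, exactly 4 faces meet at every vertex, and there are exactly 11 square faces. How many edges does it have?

Let x be the number of triangles; then F = 11 + x.
Edge–face incidences: 2E = 4·11 + 3·x = 44 + 3x.
Every vertex has degree 4, so 4V = 2E.
Euler: V − E + F = 2 ⇒ (2E)/4 − E + (11 + x) = 2.
Multiply by 8: 2·(2E) − 4·(2E) + 8·(11 + x) = 16, i.e. 88 + 8x − 2·(44 + 3x) = 16.
Collecting terms: 2x = 16, so x = 8.
Then 2E = 44 + 3·8 = 68, so E = 34, V = 2E/4 = 17, F = 11 + 8 = 19.

34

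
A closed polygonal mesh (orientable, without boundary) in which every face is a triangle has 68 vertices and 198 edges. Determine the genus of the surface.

Every face is a triangle and each edge borders two faces, so 3F = 2·198, giving F = 132.
χ = V − E + F = 68 − 198 + 132 = 2.
For a closed orientable surface χ = 2 − 2g, so g = (2 − (2))/2 = 0.

0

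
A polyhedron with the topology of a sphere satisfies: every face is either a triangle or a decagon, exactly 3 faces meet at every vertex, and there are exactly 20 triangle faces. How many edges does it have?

90

Let x be the number of decagons; then F = 20 + x.
Edge–face incidences: 2E = 3·20 + 10·x = 60 + 10x.
Every vertex has degree 3, so 3V = 2E.
Euler: V − E + F = 2 ⇒ (2E)/3 − E + (20 + x) = 2.
Multiply by 6: 2·(2E) − 3·(2E) + 6·(20 + x) = 12, i.e. 120 + 6x − (60 + 10x) = 12.
Collecting terms: −4x + 60 = 12, so −4x = −48, so x = 12.
Then 2E = 60 + 10·12 = 180, so E = 90, V = 2E/3 = 60, F = 20 + 12 = 32.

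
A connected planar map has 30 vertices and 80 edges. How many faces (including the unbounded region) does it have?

Euler's formula for a connected plane graph: V − E + F = 2, so F = 2 − 30 + 80 = 52.

52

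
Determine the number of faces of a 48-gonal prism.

A prism on an n-gon has two n-gon bases and n rectangular sides: V = 2·48 = 96, E = 3·48 = 144, F = 48 + 2 = 50.

50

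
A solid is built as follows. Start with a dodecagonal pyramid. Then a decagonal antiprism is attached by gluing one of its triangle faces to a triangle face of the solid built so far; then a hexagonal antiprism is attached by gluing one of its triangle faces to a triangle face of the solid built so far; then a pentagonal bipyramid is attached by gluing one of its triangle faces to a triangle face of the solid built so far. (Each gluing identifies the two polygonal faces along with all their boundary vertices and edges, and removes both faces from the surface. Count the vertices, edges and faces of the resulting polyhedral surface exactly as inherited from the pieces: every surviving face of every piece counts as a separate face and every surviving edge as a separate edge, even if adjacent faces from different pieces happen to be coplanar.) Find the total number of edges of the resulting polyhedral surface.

A dodecagonal pyramid: V=13, E=24, F=13.
Attach a decagonal antiprism (V=20, E=40, F=22) along a 3-gon: merge 3 vertices and 3 edges, delete both glued faces → V=30, E=61, F=33.
Attach a hexagonal antiprism (V=12, E=24, F=14) along a 3-gon: merge 3 vertices and 3 edges, delete both glued faces → V=39, E=82, F=45.
Attach a pentagonal bipyramid (V=7, E=15, F=10) along a 3-gon: merge 3 vertices and 3 edges, delete both glued faces → V=43, E=94, F=53.
Check: V − E + F = 43 − 94 + 53 = 2.

94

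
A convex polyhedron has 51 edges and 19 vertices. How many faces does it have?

Here V − E + F = 2.
F = 2 − V + E = 2 − 19 + 51 = 34.

34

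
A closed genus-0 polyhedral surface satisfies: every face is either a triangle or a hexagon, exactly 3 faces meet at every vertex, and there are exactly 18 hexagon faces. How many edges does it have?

60

Let x be the number of triangles; then F = 18 + x.
Edge–face incidences: 2E = 6·18 + 3·x = 108 + 3x.
Every vertex has degree 3, so 3V = 2E.
Euler: V − E + F = 2 ⇒ (2E)/3 − E + (18 + x) = 2.
Multiply by 6: 2·(2E) − 3·(2E) + 6·(18 + x) = 12, i.e. 108 + 6x − (108 + 3x) = 12.
Collecting terms: 3x = 12, so x = 4.
Then 2E = 108 + 3·4 = 120, so E = 60, V = 2E/3 = 40, F = 18 + 4 = 22.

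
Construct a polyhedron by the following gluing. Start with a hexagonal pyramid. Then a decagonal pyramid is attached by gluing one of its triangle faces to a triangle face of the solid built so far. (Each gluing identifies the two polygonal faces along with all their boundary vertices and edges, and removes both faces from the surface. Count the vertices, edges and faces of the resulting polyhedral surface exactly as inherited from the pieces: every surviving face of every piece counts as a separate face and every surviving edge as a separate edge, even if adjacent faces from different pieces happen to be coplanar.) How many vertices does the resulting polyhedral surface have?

15

A hexagonal pyramid: V=7, E=12, F=7.
Attach a decagonal pyramid (V=11, E=20, F=11) along a 3-gon: merge 3 vertices and 3 edges, delete both glued faces → V=15, E=29, F=16.
Check: V − E + F = 15 − 29 + 16 = 2.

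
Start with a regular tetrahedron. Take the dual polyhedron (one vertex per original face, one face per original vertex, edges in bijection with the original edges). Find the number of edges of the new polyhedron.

6

The base solid has V = 4, E = 6, F = 4.
The dual swaps V and F and preserves E: V′ = F = 4, E′ = E = 6, F′ = V = 4.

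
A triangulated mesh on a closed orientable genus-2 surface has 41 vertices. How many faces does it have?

86

χ = 2 − 2·2 = -2, and every face is a triangle so 3F = 2E.
V − E + F = -2 with E = 3F/2 gives 41 − (3/2 − 1)·F = -2, so F = 86 and E = 129.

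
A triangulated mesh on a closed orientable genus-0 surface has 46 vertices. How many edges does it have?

χ = 2 − 2·0 = 2, and every face is a triangle so 3F = 2E.
V − E + F = 2 with E = 3F/2 gives 46 − (3/2 − 1)·F = 2, so F = 88 and E = 132.

132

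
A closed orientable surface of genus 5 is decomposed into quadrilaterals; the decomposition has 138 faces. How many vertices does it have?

130

χ = 2 − 2·5 = -8, and every face is a square so 4F = 2E.
E = 4·138/2 = 276. Then V = -8 + E − F = -8 + 276 − 138 = 130.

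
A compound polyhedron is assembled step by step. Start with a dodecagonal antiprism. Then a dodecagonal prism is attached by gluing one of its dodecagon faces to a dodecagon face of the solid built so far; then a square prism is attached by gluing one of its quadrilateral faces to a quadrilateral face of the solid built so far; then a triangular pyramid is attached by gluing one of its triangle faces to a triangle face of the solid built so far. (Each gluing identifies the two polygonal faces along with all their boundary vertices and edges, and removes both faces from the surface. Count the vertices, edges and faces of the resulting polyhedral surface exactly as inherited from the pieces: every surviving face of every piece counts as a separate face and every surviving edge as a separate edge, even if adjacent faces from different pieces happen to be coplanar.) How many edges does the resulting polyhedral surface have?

83

A dodecagonal antiprism: V=24, E=48, F=26.
Attach a dodecagonal prism (V=24, E=36, F=14) along a 12-gon: merge 12 vertices and 12 edges, delete both glued faces → V=36, E=72, F=38.
Attach a square prism (V=8, E=12, F=6) along a 4-gon: merge 4 vertices and 4 edges, delete both glued faces → V=40, E=80, F=42.
Attach a triangular pyramid (V=4, E=6, F=4) along a 3-gon: merge 3 vertices and 3 edges, delete both glued faces → V=41, E=83, F=44.
Check: V − E + F = 41 − 83 + 44 = 2.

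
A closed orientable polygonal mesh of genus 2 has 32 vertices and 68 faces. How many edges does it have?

For a closed orientable surface of genus 2, χ = 2 − 2·2 = -2.
E = V + F − (-2) = 32 + 68 − (-2) = 102.

102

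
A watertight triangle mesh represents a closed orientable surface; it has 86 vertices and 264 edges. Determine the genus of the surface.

Every face is a triangle and each edge borders two faces, so 3F = 2·264, giving F = 176.
χ = V − E + F = 86 − 264 + 176 = -2.
For a closed orientable surface χ = 2 − 2g, so g = (2 − (-2))/2 = 2.

2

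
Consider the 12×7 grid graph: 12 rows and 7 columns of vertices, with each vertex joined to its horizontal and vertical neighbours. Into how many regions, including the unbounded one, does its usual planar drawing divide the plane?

67

The grid has V = 12·7 = 84 vertices and E = 12·6 + 7·11 = 149 edges.
F = 2 − V + E = 2 − 84 + 149 = 67.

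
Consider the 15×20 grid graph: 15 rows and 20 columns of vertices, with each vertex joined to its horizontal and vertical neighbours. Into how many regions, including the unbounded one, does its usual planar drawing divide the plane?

267

The grid has V = 15·20 = 300 vertices and E = 15·19 + 20·14 = 565 edges.
F = 2 − V + E = 2 − 300 + 565 = 267.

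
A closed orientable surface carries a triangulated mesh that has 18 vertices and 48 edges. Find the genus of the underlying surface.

Every face is a triangle and each edge borders two faces, so 3F = 2·48, giving F = 32.
χ = V − E + F = 18 − 48 + 32 = 2.
For a closed orientable surface χ = 2 − 2g, so g = (2 − (2))/2 = 0.

0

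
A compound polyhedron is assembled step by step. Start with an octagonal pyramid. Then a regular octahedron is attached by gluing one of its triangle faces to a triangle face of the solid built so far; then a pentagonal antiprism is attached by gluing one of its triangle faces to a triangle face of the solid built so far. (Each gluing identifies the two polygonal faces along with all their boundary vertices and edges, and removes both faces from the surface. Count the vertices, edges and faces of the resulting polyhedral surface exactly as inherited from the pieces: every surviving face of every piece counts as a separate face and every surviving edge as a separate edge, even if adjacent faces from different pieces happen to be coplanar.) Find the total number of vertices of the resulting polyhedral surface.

An octagonal pyramid: V=9, E=16, F=9.
Attach a regular octahedron (V=6, E=12, F=8) along a 3-gon: merge 3 vertices and 3 edges, delete both glued faces → V=12, E=25, F=15.
Attach a pentagonal antiprism (V=10, E=20, F=12) along a 3-gon: merge 3 vertices and 3 edges, delete both glued faces → V=19, E=42, F=25.
Check: V − E + F = 19 − 42 + 25 = 2.

19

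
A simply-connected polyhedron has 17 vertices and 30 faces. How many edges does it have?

Here V − E + F = 2.
E = V + F − (2) = 17 + 30 − (2) = 45.

45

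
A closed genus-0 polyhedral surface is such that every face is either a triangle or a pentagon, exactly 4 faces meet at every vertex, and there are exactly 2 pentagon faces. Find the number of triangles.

10

Let x be the number of triangles; then F = 2 + x.
Edge–face incidences: 2E = 5·2 + 3·x = 10 + 3x.
Every vertex has degree 4, so 4V = 2E.
Euler: V − E + F = 2 ⇒ (2E)/4 − E + (2 + x) = 2.
Multiply by 8: 2·(2E) − 4·(2E) + 8·(2 + x) = 16, i.e. 16 + 8x − 2·(10 + 3x) = 16.
Collecting terms: 2x − 4 = 16, so 2x = 20, so x = 10.
Then 2E = 10 + 3·10 = 40, so E = 20, V = 2E/4 = 10, F = 2 + 10 = 12.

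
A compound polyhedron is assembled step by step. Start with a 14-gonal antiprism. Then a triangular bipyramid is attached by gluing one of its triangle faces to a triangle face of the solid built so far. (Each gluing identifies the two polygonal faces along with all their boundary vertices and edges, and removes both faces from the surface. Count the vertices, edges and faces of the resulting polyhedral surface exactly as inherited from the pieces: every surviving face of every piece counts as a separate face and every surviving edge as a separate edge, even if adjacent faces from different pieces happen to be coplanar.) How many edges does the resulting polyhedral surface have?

62

A 14-gonal antiprism: V=28, E=56, F=30.
Attach a triangular bipyramid (V=5, E=9, F=6) along a 3-gon: merge 3 vertices and 3 edges, delete both glued faces → V=30, E=62, F=34.
Check: V − E + F = 30 − 62 + 34 = 2.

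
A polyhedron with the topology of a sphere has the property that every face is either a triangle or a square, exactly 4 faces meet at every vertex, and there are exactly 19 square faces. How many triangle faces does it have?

Let x be the number of triangles; then F = 19 + x.
Edge–face incidences: 2E = 4·19 + 3·x = 76 + 3x.
Every vertex has degree 4, so 4V = 2E.
Euler: V − E + F = 2 ⇒ (2E)/4 − E + (19 + x) = 2.
Multiply by 8: 2·(2E) − 4·(2E) + 8·(19 + x) = 16, i.e. 152 + 8x − 2·(76 + 3x) = 16.
Collecting terms: 2x = 16, so x = 8.
Then 2E = 76 + 3·8 = 100, so E = 50, V = 2E/4 = 25, F = 19 + 8 = 27.

8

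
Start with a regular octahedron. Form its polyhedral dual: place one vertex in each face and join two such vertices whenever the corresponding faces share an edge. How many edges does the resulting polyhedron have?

12

The base solid has V = 6, E = 12, F = 8.
The dual swaps V and F and preserves E: V′ = F = 8, E′ = E = 12, F′ = V = 6.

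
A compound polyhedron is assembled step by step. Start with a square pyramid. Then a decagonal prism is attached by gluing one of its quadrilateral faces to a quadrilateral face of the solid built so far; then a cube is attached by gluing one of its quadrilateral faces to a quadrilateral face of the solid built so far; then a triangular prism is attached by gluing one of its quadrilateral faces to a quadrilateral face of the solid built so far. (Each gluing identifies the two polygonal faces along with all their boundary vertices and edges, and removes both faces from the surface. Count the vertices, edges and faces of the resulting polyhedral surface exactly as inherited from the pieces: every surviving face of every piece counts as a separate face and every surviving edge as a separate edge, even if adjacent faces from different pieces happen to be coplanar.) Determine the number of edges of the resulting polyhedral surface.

A square pyramid: V=5, E=8, F=5.
Attach a decagonal prism (V=20, E=30, F=12) along a 4-gon: merge 4 vertices and 4 edges, delete both glued faces → V=21, E=34, F=15.
Attach a cube (V=8, E=12, F=6) along a 4-gon: merge 4 vertices and 4 edges, delete both glued faces → V=25, E=42, F=19.
Attach a triangular prism (V=6, E=9, F=5) along a 4-gon: merge 4 vertices and 4 edges, delete both glued faces → V=27, E=47, F=22.
Check: V − E + F = 27 − 47 + 22 = 2.

47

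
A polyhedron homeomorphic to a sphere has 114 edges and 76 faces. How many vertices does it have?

40

Here V − E + F = 2.
V = 2 + E − F = 2 + 114 − 76 = 40.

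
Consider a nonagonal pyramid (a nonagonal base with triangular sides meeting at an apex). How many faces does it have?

A pyramid on an n-gon base has one n-gon and n triangles: V = 9 + 1 = 10, E = 2·9 = 18, F = 9 + 1 = 10.

10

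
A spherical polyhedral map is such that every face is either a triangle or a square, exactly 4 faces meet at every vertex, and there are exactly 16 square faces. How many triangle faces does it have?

Let x be the number of triangles; then F = 16 + x.
Edge–face incidences: 2E = 4·16 + 3·x = 64 + 3x.
Every vertex has degree 4, so 4V = 2E.
Euler: V − E + F = 2 ⇒ (2E)/4 − E + (16 + x) = 2.
Multiply by 8: 2·(2E) − 4·(2E) + 8·(16 + x) = 16, i.e. 128 + 8x − 2·(64 + 3x) = 16.
Collecting terms: 2x = 16, so x = 8.
Then 2E = 64 + 3·8 = 88, so E = 44, V = 2E/4 = 22, F = 16 + 8 = 24.

8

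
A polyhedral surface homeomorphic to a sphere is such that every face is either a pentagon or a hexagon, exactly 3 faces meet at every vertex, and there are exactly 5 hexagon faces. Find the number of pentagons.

12

Let x be the number of pentagons; then F = 5 + x.
Edge–face incidences: 2E = 6·5 + 5·x = 30 + 5x.
Every vertex has degree 3, so 3V = 2E.
Euler: V − E + F = 2 ⇒ (2E)/3 − E + (5 + x) = 2.
Multiply by 6: 2·(2E) − 3·(2E) + 6·(5 + x) = 12, i.e. 30 + 6x − (30 + 5x) = 12.
Collecting terms: x = 12.
Then 2E = 30 + 5·12 = 90, so E = 45, V = 2E/3 = 30, F = 5 + 12 = 17.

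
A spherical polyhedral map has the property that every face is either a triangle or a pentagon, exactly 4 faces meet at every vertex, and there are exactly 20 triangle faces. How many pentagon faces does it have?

12

Let x be the number of pentagons; then F = 20 + x.
Edge–face incidences: 2E = 3·20 + 5·x = 60 + 5x.
Every vertex has degree 4, so 4V = 2E.
Euler: V − E + F = 2 ⇒ (2E)/4 − E + (20 + x) = 2.
Multiply by 8: 2·(2E) − 4·(2E) + 8·(20 + x) = 16, i.e. 160 + 8x − 2·(60 + 5x) = 16.
Collecting terms: −2x + 40 = 16, so −2x = −24, so x = 12.
Then 2E = 60 + 5·12 = 120, so E = 60, V = 2E/4 = 30, F = 20 + 12 = 32.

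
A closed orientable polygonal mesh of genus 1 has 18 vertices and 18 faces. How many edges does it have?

36

For a closed orientable surface of genus 1, χ = 2 − 2·1 = 0.
E = V + F − (0) = 18 + 18 − (0) = 36.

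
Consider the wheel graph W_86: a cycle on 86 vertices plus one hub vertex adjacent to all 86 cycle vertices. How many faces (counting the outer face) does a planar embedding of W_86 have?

W_86 has V = 86 + 1 = 87 vertices and E = 2·86 = 172 edges.
By Euler's formula F = 2 − V + E = 2 − 87 + 172 = 87.

87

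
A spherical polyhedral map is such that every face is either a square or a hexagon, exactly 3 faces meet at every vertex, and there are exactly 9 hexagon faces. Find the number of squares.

Let x be the number of squares; then F = 9 + x.
Edge–face incidences: 2E = 6·9 + 4·x = 54 + 4x.
Every vertex has degree 3, so 3V = 2E.
Euler: V − E + F = 2 ⇒ (2E)/3 − E + (9 + x) = 2.
Multiply by 6: 2·(2E) − 3·(2E) + 6·(9 + x) = 12, i.e. 54 + 6x − (54 + 4x) = 12.
Collecting terms: 2x = 12, so x = 6.
Then 2E = 54 + 4·6 = 78, so E = 39, V = 2E/3 = 26, F = 9 + 6 = 15.

6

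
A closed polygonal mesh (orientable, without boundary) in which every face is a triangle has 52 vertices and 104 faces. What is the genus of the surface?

Every face is a triangle, so 2E = 3·104 = 312, giving E = 156.
χ = V − E + F = 52 − 156 + 104 = 0.
For a closed orientable surface χ = 2 − 2g, so g = (2 − (0))/2 = 1.

1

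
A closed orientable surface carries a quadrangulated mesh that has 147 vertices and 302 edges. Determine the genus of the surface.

3

Every face is a square and each edge borders two faces, so 4F = 2·302, giving F = 151.
χ = V − E + F = 147 − 302 + 151 = -4.
For a closed orientable surface χ = 2 − 2g, so g = (2 − (-4))/2 = 3.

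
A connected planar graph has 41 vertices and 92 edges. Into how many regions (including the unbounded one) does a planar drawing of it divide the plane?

53

Euler's formula for a connected plane graph: V − E + F = 2, so F = 2 − 41 + 92 = 53.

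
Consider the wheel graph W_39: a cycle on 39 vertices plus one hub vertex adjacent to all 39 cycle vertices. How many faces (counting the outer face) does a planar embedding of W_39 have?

W_39 has V = 39 + 1 = 40 vertices and E = 2·39 = 78 edges.
By Euler's formula F = 2 − V + E = 2 − 40 + 78 = 40.

40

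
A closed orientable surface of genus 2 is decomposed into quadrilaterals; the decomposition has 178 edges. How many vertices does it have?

87

χ = 2 − 2·2 = -2, and every face is a square so 4F = 2E.
F = 2E/4 = 89. Then V = -2 + E − F = -2 + 178 − 89 = 87.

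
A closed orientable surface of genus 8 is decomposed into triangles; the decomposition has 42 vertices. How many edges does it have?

168

χ = 2 − 2·8 = -14, and every face is a triangle so 3F = 2E.
V − E + F = -14 with E = 3F/2 gives 42 − (3/2 − 1)·F = -14, so F = 112 and E = 168.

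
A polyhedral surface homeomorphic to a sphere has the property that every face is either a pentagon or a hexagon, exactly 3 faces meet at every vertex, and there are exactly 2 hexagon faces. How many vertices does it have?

Let x be the number of pentagons; then F = 2 + x.
Edge–face incidences: 2E = 6·2 + 5·x = 12 + 5x.
Every vertex has degree 3, so 3V = 2E.
Euler: V − E + F = 2 ⇒ (2E)/3 − E + (2 + x) = 2.
Multiply by 6: 2·(2E) − 3·(2E) + 6·(2 + x) = 12, i.e. 12 + 6x − (12 + 5x) = 12.
Collecting terms: x = 12.
Then 2E = 12 + 5·12 = 72, so E = 36, V = 2E/3 = 24, F = 2 + 12 = 14.

24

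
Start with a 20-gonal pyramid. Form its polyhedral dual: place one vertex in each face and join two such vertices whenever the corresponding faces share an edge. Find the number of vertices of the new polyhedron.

21

The base solid has V = 21, E = 40, F = 21.
The dual swaps V and F and preserves E: V′ = F = 21, E′ = E = 40, F′ = V = 21.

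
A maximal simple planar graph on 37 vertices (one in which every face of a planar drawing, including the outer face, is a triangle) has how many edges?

In a plane triangulation 3F = 2E and V − E + F = 2, so E = 3V − 6 = 3·37 − 6 = 105.

105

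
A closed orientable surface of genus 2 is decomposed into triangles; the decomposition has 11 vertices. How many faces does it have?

χ = 2 − 2·2 = -2, and every face is a triangle so 3F = 2E.
V − E + F = -2 with E = 3F/2 gives 11 − (3/2 − 1)·F = -2, so F = 26 and E = 39.

26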